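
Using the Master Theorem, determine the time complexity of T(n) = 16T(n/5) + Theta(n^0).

Master Theorem for T(n) = 16T(n/5) + O(n^0):

a = 16, b = 5, c = 0
log_b(a) = log_5(16) = 1.7227

Case 1: c = 0 < log_5(16) = 1.7227
T(n) = O(n^(log_5 16))

For T(n) = 16T(n/5) + O(n^0): log_5(16) = 1.7227. This is Case 1 of the Master Theorem (c < log_b(a), work dominated by leaves), giving O(n^(log_5 16)).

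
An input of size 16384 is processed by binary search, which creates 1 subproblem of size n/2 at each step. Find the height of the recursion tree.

For divide and conquer with division factor 2:

Problem sizes at each level:
Level 0: 16384
Level 1: 8192
Level 2: 4096
Level 3: 2048
Level 4: 1024
Level 5: 512
Level 6: 256
Level 7: 128
Level 8: 64
Level 9: 32
Level 10: 16
Level 11: 8
Level 12: 4
Level 13: 2
Level 14: 1

The root is level 0 and the size-1 base case is level 14 (the tree spans levels 0 through 14, i.e. 15 levels counting the root), so the depth is the number of divisions: log_2(16384) = 14

The recursion tree depth is log_2(16384) = 14. At each level, the problem size is divided by 2, so it takes 14 divisions to reduce to a base case of size 1. The algorithm makes 1 recursive call at each level.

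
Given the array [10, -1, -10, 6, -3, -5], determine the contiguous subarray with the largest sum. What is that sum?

Using Kadane's algorithm on [10, -1, -10, 6, -3, -5]:

Scanning through the array:
Position 1 (value -1): max_ending_here = 9, max_so_far = 10
Position 2 (value -10): max_ending_here = -1, max_so_far = 10
Position 3 (value 6): max_ending_here = 6, max_so_far = 10
Position 4 (value -3): max_ending_here = 3, max_so_far = 10
Position 5 (value -5): max_ending_here = -2, max_so_far = 10

Maximum subarray: [10]
Maximum sum: 10

The maximum subarray is [10] with sum 10. This subarray runs from index 0 to index 0.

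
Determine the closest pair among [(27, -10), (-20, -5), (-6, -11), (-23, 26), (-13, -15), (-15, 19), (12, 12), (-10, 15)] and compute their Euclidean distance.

Computing all pairwise distances among 8 points:

d((27, -10), (-20, -5)) = 47.2652
d((27, -10), (-6, -11)) = 33.0151
d((27, -10), (-23, 26)) = 61.6117
d((27, -10), (-13, -15)) = 40.3113
d((27, -10), (-15, 19)) = 51.0392
d((27, -10), (12, 12)) = 26.6271
d((27, -10), (-10, 15)) = 44.6542
d((-20, -5), (-6, -11)) = 15.2315
d((-20, -5), (-23, 26)) = 31.1448
d((-20, -5), (-13, -15)) = 12.2066
d((-20, -5), (-15, 19)) = 24.5153
d((-20, -5), (12, 12)) = 36.2353
d((-20, -5), (-10, 15)) = 22.3607
d((-6, -11), (-23, 26)) = 40.7185
d((-6, -11), (-13, -15)) = 8.0623
d((-6, -11), (-15, 19)) = 31.3209
d((-6, -11), (12, 12)) = 29.2062
d((-6, -11), (-10, 15)) = 26.3059
d((-23, 26), (-13, -15)) = 42.2019
d((-23, 26), (-15, 19)) = 10.6301
d((-23, 26), (12, 12)) = 37.6962
d((-23, 26), (-10, 15)) = 17.0294
d((-13, -15), (-15, 19)) = 34.0588
d((-13, -15), (12, 12)) = 36.7967
d((-13, -15), (-10, 15)) = 30.1496
d((-15, 19), (12, 12)) = 27.8927
d((-15, 19), (-10, 15)) = 6.4031 <-- minimum
d((12, 12), (-10, 15)) = 22.2036

Closest pair: (-15, 19) and (-10, 15) with distance 6.4031

The closest pair is (-15, 19) and (-10, 15) with Euclidean distance 6.4031. For 8 points, brute-force pairwise comparison is shown above. For large n, the divide-and-conquer algorithm (sort by x, recurse on halves, check the dividing strip) achieves O(n log n).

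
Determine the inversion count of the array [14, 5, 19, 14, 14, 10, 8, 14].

Finding inversions in [14, 5, 19, 14, 14, 10, 8, 14]:

(0, 1): arr[0]=14 > arr[1]=5
(0, 5): arr[0]=14 > arr[5]=10
(0, 6): arr[0]=14 > arr[6]=8
(2, 3): arr[2]=19 > arr[3]=14
(2, 4): arr[2]=19 > arr[4]=14
(2, 5): arr[2]=19 > arr[5]=10
(2, 6): arr[2]=19 > arr[6]=8
(2, 7): arr[2]=19 > arr[7]=14
(3, 5): arr[3]=14 > arr[5]=10
(3, 6): arr[3]=14 > arr[6]=8
(4, 5): arr[4]=14 > arr[5]=10
(4, 6): arr[4]=14 > arr[6]=8
(5, 6): arr[5]=10 > arr[6]=8

Total inversions: 13

The array has 13 inversion(s): (0,1), (0,5), (0,6), (2,3), (2,4), (2,5), (2,6), (2,7), (3,5), (3,6), (4,5), (4,6), (5,6). Each pair (i,j) satisfies i < j and arr[i] > arr[j].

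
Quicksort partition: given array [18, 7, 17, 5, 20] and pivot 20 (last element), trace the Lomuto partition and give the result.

Lomuto partition with pivot = 20:

Initial array: [18, 7, 17, 5, 20]

arr[0]=18 <= 20: swap with position 0, array becomes [18, 7, 17, 5, 20]
arr[1]=7 <= 20: swap with position 1, array becomes [18, 7, 17, 5, 20]
arr[2]=17 <= 20: swap with position 2, array becomes [18, 7, 17, 5, 20]
arr[3]=5 <= 20: swap with position 3, array becomes [18, 7, 17, 5, 20]

Place pivot at position 4: [18, 7, 17, 5, 20]
Pivot position: 4

After partitioning with pivot 20, the array becomes [18, 7, 17, 5, 20]. The pivot is placed at index 4. All elements to the left of the pivot are <= 20, and all elements to the right are > 20.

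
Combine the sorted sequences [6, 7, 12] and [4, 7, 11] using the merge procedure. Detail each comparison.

Merging process:

Compare 6 vs 4: take 4 from right. Merged: [4]
Compare 6 vs 7: take 6 from left. Merged: [4, 6]
Compare 7 vs 7: take 7 from left. Merged: [4, 6, 7]
Compare 12 vs 7: take 7 from right. Merged: [4, 6, 7, 7]
Compare 12 vs 11: take 11 from right. Merged: [4, 6, 7, 7, 11]
Append remaining from left: [12]. Merged: [4, 6, 7, 7, 11, 12]

Final merged array: [4, 6, 7, 7, 11, 12]
Total comparisons: 5

The merged array is [4, 6, 7, 7, 11, 12], requiring 5 comparisons. The merge step runs in O(n) time where n is the total number of elements.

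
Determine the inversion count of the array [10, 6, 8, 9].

Finding inversions in [10, 6, 8, 9]:

(0, 1): arr[0]=10 > arr[1]=6
(0, 2): arr[0]=10 > arr[2]=8
(0, 3): arr[0]=10 > arr[3]=9

Total inversions: 3

The array has 3 inversion(s): (0,1), (0,2), (0,3). Each pair (i,j) satisfies i < j and arr[i] > arr[j].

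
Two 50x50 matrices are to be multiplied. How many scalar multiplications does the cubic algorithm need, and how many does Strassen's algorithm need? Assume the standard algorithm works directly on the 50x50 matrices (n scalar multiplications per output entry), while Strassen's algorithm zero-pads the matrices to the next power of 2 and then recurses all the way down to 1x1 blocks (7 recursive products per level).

Matrix multiplication for 50x50 matrices:

Strassen's algorithm requires power-of-2 dimensions. Pad 50x50 to 64x64 (next power of 2).

Standard algorithm: 50^3 = 125000 multiplications
Strassen's algorithm: 7^(log2(64)) = 7^6 = 117649 multiplications
Savings: 125000 - 117649 = 7351 multiplications

Standard: 125000 multiplications (50^3). Strassen: 117649 multiplications (7^6, after padding to 64x64). Strassen reduces 8 recursive multiplications to 7 at each level.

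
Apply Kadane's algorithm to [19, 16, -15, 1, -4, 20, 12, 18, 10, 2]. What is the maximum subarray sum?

Using Kadane's algorithm on [19, 16, -15, 1, -4, 20, 12, 18, 10, 2]:

Scanning through the array:
Position 1 (value 16): max_ending_here = 35, max_so_far = 35
Position 2 (value -15): max_ending_here = 20, max_so_far = 35
Position 3 (value 1): max_ending_here = 21, max_so_far = 35
Position 4 (value -4): max_ending_here = 17, max_so_far = 35
Position 5 (value 20): max_ending_here = 37, max_so_far = 37
Position 6 (value 12): max_ending_here = 49, max_so_far = 49
Position 7 (value 18): max_ending_here = 67, max_so_far = 67
Position 8 (value 10): max_ending_here = 77, max_so_far = 77
Position 9 (value 2): max_ending_here = 79, max_so_far = 79

Maximum subarray: [19, 16, -15, 1, -4, 20, 12, 18, 10, 2]
Maximum sum: 79

The maximum subarray is [19, 16, -15, 1, -4, 20, 12, 18, 10, 2] with sum 79. This subarray runs from index 0 to index 9.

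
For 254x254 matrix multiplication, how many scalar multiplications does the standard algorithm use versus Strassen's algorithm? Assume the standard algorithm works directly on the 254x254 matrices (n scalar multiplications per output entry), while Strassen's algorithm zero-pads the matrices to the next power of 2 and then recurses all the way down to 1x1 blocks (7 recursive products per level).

Matrix multiplication for 254x254 matrices:

Strassen's algorithm requires power-of-2 dimensions. Pad 254x254 to 256x256 (next power of 2).

Standard algorithm: 254^3 = 16387064 multiplications
Strassen's algorithm: 7^(log2(256)) = 7^8 = 5764801 multiplications
Savings: 16387064 - 5764801 = 10622263 multiplications

Standard: 16387064 multiplications (254^3). Strassen: 5764801 multiplications (7^8, after padding to 256x256). Strassen reduces 8 recursive multiplications to 7 at each level.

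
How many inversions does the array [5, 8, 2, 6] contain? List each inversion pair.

Finding inversions in [5, 8, 2, 6]:

(0, 2): arr[0]=5 > arr[2]=2
(1, 2): arr[1]=8 > arr[2]=2
(1, 3): arr[1]=8 > arr[3]=6

Total inversions: 3

The array has 3 inversion(s): (0,2), (1,2), (1,3). Each pair (i,j) satisfies i < j and arr[i] > arr[j].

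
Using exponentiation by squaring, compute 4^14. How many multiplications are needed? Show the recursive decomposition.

Computing 4^14 by squaring (build up from 4^1; each line after the first costs one multiplication):

4^1 = 4
4^2 = (4^1)^2 = 4^2 = 16
4^3 = 4 * 4^2 = 4 * 16 = 64
4^6 = (4^3)^2 = 64^2 = 4096
4^7 = 4 * 4^6 = 4 * 4096 = 16384
4^14 = (4^7)^2 = 16384^2 = 268435456

Result: 268435456
Multiplications needed: 5 (5 lines after 4^1)

4^14 = 268435456. Using exponentiation by squaring, this requires 5 multiplications. The key idea: if the exponent is even, square the half-power; if odd, multiply by the base once.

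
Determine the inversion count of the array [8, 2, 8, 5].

Finding inversions in [8, 2, 8, 5]:

(0, 1): arr[0]=8 > arr[1]=2
(0, 3): arr[0]=8 > arr[3]=5
(2, 3): arr[2]=8 > arr[3]=5

Total inversions: 3

The array has 3 inversion(s): (0,1), (0,3), (2,3). Each pair (i,j) satisfies i < j and arr[i] > arr[j].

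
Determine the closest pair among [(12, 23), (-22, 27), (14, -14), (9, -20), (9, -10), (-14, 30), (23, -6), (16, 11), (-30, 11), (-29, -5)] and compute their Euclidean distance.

Computing all pairwise distances among 10 points:

d((12, 23), (-22, 27)) = 34.2345
d((12, 23), (14, -14)) = 37.054
d((12, 23), (9, -20)) = 43.1045
d((12, 23), (9, -10)) = 33.1361
d((12, 23), (-14, 30)) = 26.9258
d((12, 23), (23, -6)) = 31.0161
d((12, 23), (16, 11)) = 12.6491
d((12, 23), (-30, 11)) = 43.6807
d((12, 23), (-29, -5)) = 49.6488
d((-22, 27), (14, -14)) = 54.5619
d((-22, 27), (9, -20)) = 56.3028
d((-22, 27), (9, -10)) = 48.2701
d((-22, 27), (-14, 30)) = 8.544
d((-22, 27), (23, -6)) = 55.8032
d((-22, 27), (16, 11)) = 41.2311
d((-22, 27), (-30, 11)) = 17.8885
d((-22, 27), (-29, -5)) = 32.7567
d((14, -14), (9, -20)) = 7.8102
d((14, -14), (9, -10)) = 6.4031 <-- minimum
d((14, -14), (-14, 30)) = 52.1536
d((14, -14), (23, -6)) = 12.0416
d((14, -14), (16, 11)) = 25.0799
d((14, -14), (-30, 11)) = 50.6063
d((14, -14), (-29, -5)) = 43.9318
d((9, -20), (9, -10)) = 10.0
d((9, -20), (-14, 30)) = 55.0364
d((9, -20), (23, -6)) = 19.799
d((9, -20), (16, 11)) = 31.7805
d((9, -20), (-30, 11)) = 49.8197
d((9, -20), (-29, -5)) = 40.8534
d((9, -10), (-14, 30)) = 46.1411
d((9, -10), (23, -6)) = 14.5602
d((9, -10), (16, 11)) = 22.1359
d((9, -10), (-30, 11)) = 44.2945
d((9, -10), (-29, -5)) = 38.3275
d((-14, 30), (23, -6)) = 51.6236
d((-14, 30), (16, 11)) = 35.5106
d((-14, 30), (-30, 11)) = 24.8395
d((-14, 30), (-29, -5)) = 38.0789
d((23, -6), (16, 11)) = 18.3848
d((23, -6), (-30, 11)) = 55.6597
d((23, -6), (-29, -5)) = 52.0096
d((16, 11), (-30, 11)) = 46.0
d((16, 11), (-29, -5)) = 47.7598
d((-30, 11), (-29, -5)) = 16.0312

Closest pair: (14, -14) and (9, -10) with distance 6.4031

The closest pair is (14, -14) and (9, -10) with Euclidean distance 6.4031. For 10 points, brute-force pairwise comparison is shown above. For large n, the divide-and-conquer algorithm (sort by x, recurse on halves, check the dividing strip) achieves O(n log n).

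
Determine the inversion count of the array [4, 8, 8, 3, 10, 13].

Finding inversions in [4, 8, 8, 3, 10, 13]:

(0, 3): arr[0]=4 > arr[3]=3
(1, 3): arr[1]=8 > arr[3]=3
(2, 3): arr[2]=8 > arr[3]=3

Total inversions: 3

The array has 3 inversion(s): (0,3), (1,3), (2,3). Each pair (i,j) satisfies i < j and arr[i] > arr[j].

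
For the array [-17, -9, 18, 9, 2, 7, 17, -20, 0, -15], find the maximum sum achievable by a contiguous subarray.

Using Kadane's algorithm on [-17, -9, 18, 9, 2, 7, 17, -20, 0, -15]:

Scanning through the array:
Position 1 (value -9): max_ending_here = -9, max_so_far = -9
Position 2 (value 18): max_ending_here = 18, max_so_far = 18
Position 3 (value 9): max_ending_here = 27, max_so_far = 27
Position 4 (value 2): max_ending_here = 29, max_so_far = 29
Position 5 (value 7): max_ending_here = 36, max_so_far = 36
Position 6 (value 17): max_ending_here = 53, max_so_far = 53
Position 7 (value -20): max_ending_here = 33, max_so_far = 53
Position 8 (value 0): max_ending_here = 33, max_so_far = 53
Position 9 (value -15): max_ending_here = 18, max_so_far = 53

Maximum subarray: [18, 9, 2, 7, 17]
Maximum sum: 53

The maximum subarray is [18, 9, 2, 7, 17] with sum 53. This subarray runs from index 2 to index 6.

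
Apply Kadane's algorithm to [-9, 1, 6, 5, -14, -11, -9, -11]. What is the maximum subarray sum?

Using Kadane's algorithm on [-9, 1, 6, 5, -14, -11, -9, -11]:

Scanning through the array:
Position 1 (value 1): max_ending_here = 1, max_so_far = 1
Position 2 (value 6): max_ending_here = 7, max_so_far = 7
Position 3 (value 5): max_ending_here = 12, max_so_far = 12
Position 4 (value -14): max_ending_here = -2, max_so_far = 12
Position 5 (value -11): max_ending_here = -11, max_so_far = 12
Position 6 (value -9): max_ending_here = -9, max_so_far = 12
Position 7 (value -11): max_ending_here = -11, max_so_far = 12

Maximum subarray: [1, 6, 5]
Maximum sum: 12

The maximum subarray is [1, 6, 5] with sum 12. This subarray runs from index 1 to index 3.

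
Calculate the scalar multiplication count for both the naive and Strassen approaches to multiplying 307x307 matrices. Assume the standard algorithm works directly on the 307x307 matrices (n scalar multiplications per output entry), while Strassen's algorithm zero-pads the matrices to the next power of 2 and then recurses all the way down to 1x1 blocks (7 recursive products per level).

Matrix multiplication for 307x307 matrices:

Strassen's algorithm requires power-of-2 dimensions. Pad 307x307 to 512x512 (next power of 2).

Standard algorithm: 307^3 = 28934443 multiplications
Strassen's algorithm: 7^(log2(512)) = 7^9 = 40353607 multiplications
Difference: 28934443 - 40353607 = -11419164 (Strassen uses MORE here due to padding overhead — for small or just-over-power-of-2 n, padding can outweigh the per-level savings)

Standard: 28934443 multiplications (307^3). Strassen: 40353607 multiplications (7^9, after padding to 512x512). Strassen reduces 8 recursive multiplications to 7 at each level.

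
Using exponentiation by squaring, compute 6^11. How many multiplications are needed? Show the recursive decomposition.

Computing 6^11 by squaring (build up from 6^1; each line after the first costs one multiplication):

6^1 = 6
6^2 = (6^1)^2 = 6^2 = 36
6^4 = (6^2)^2 = 36^2 = 1296
6^5 = 6 * 6^4 = 6 * 1296 = 7776
6^10 = (6^5)^2 = 7776^2 = 60466176
6^11 = 6 * 6^10 = 6 * 60466176 = 362797056

Result: 362797056
Multiplications needed: 5 (5 lines after 6^1)

6^11 = 362797056. Using exponentiation by squaring, this requires 5 multiplications. The key idea: if the exponent is even, square the half-power; if odd, multiply by the base once.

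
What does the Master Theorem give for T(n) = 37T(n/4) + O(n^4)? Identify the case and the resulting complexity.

Master Theorem for T(n) = 37T(n/4) + O(n^4):

a = 37, b = 4, c = 4
log_b(a) = log_4(37) = 2.6047

Case 3: c = 4 > log_4(37) = 2.6047
T(n) = O(n^4) = O(n^4)

For T(n) = 37T(n/4) + O(n^4): log_4(37) = 2.6047. This is Case 3 of the Master Theorem (c > log_b(a), work dominated by root), giving O(n^4).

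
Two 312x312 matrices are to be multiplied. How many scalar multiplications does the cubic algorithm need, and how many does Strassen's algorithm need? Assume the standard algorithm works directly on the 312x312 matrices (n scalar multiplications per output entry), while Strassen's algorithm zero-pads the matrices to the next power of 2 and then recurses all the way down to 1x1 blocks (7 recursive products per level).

Matrix multiplication for 312x312 matrices:

Strassen's algorithm requires power-of-2 dimensions. Pad 312x312 to 512x512 (next power of 2).

Standard algorithm: 312^3 = 30371328 multiplications
Strassen's algorithm: 7^(log2(512)) = 7^9 = 40353607 multiplications
Difference: 30371328 - 40353607 = -9982279 (Strassen uses MORE here due to padding overhead — for small or just-over-power-of-2 n, padding can outweigh the per-level savings)

Standard: 30371328 multiplications (312^3). Strassen: 40353607 multiplications (7^9, after padding to 512x512). Strassen reduces 8 recursive multiplications to 7 at each level.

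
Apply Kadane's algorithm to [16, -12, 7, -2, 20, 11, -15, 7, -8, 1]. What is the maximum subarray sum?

Using Kadane's algorithm on [16, -12, 7, -2, 20, 11, -15, 7, -8, 1]:

Scanning through the array:
Position 1 (value -12): max_ending_here = 4, max_so_far = 16
Position 2 (value 7): max_ending_here = 11, max_so_far = 16
Position 3 (value -2): max_ending_here = 9, max_so_far = 16
Position 4 (value 20): max_ending_here = 29, max_so_far = 29
Position 5 (value 11): max_ending_here = 40, max_so_far = 40
Position 6 (value -15): max_ending_here = 25, max_so_far = 40
Position 7 (value 7): max_ending_here = 32, max_so_far = 40
Position 8 (value -8): max_ending_here = 24, max_so_far = 40
Position 9 (value 1): max_ending_here = 25, max_so_far = 40

Maximum subarray: [16, -12, 7, -2, 20, 11]
Maximum sum: 40

The maximum subarray is [16, -12, 7, -2, 20, 11] with sum 40. This subarray runs from index 0 to index 5.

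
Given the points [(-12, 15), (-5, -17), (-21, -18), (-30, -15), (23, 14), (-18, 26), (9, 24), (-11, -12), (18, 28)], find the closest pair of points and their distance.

Computing all pairwise distances among 9 points:

d((-12, 15), (-5, -17)) = 32.7567
d((-12, 15), (-21, -18)) = 34.2053
d((-12, 15), (-30, -15)) = 34.9857
d((-12, 15), (23, 14)) = 35.0143
d((-12, 15), (-18, 26)) = 12.53
d((-12, 15), (9, 24)) = 22.8473
d((-12, 15), (-11, -12)) = 27.0185
d((-12, 15), (18, 28)) = 32.6956
d((-5, -17), (-21, -18)) = 16.0312
d((-5, -17), (-30, -15)) = 25.0799
d((-5, -17), (23, 14)) = 41.7732
d((-5, -17), (-18, 26)) = 44.9222
d((-5, -17), (9, 24)) = 43.3244
d((-5, -17), (-11, -12)) = 7.8102 <-- minimum
d((-5, -17), (18, 28)) = 50.5371
d((-21, -18), (-30, -15)) = 9.4868
d((-21, -18), (23, 14)) = 54.4059
d((-21, -18), (-18, 26)) = 44.1022
d((-21, -18), (9, 24)) = 51.614
d((-21, -18), (-11, -12)) = 11.6619
d((-21, -18), (18, 28)) = 60.3075
d((-30, -15), (23, 14)) = 60.4152
d((-30, -15), (-18, 26)) = 42.72
d((-30, -15), (9, 24)) = 55.1543
d((-30, -15), (-11, -12)) = 19.2354
d((-30, -15), (18, 28)) = 64.4438
d((23, 14), (-18, 26)) = 42.72
d((23, 14), (9, 24)) = 17.2047
d((23, 14), (-11, -12)) = 42.8019
d((23, 14), (18, 28)) = 14.8661
d((-18, 26), (9, 24)) = 27.074
d((-18, 26), (-11, -12)) = 38.6394
d((-18, 26), (18, 28)) = 36.0555
d((9, 24), (-11, -12)) = 41.1825
d((9, 24), (18, 28)) = 9.8489
d((-11, -12), (18, 28)) = 49.4065

Closest pair: (-5, -17) and (-11, -12) with distance 7.8102

The closest pair is (-5, -17) and (-11, -12) with Euclidean distance 7.8102. For 9 points, brute-force pairwise comparison is shown above. For large n, the divide-and-conquer algorithm (sort by x, recurse on halves, check the dividing strip) achieves O(n log n).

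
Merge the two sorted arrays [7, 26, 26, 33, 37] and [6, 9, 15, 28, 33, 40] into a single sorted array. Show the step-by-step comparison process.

Merging process:

Compare 7 vs 6: take 6 from right. Merged: [6]
Compare 7 vs 9: take 7 from left. Merged: [6, 7]
Compare 26 vs 9: take 9 from right. Merged: [6, 7, 9]
Compare 26 vs 15: take 15 from right. Merged: [6, 7, 9, 15]
Compare 26 vs 28: take 26 from left. Merged: [6, 7, 9, 15, 26]
Compare 26 vs 28: take 26 from left. Merged: [6, 7, 9, 15, 26, 26]
Compare 33 vs 28: take 28 from right. Merged: [6, 7, 9, 15, 26, 26, 28]
Compare 33 vs 33: take 33 from left. Merged: [6, 7, 9, 15, 26, 26, 28, 33]
Compare 37 vs 33: take 33 from right. Merged: [6, 7, 9, 15, 26, 26, 28, 33, 33]
Compare 37 vs 40: take 37 from left. Merged: [6, 7, 9, 15, 26, 26, 28, 33, 33, 37]
Append remaining from right: [40]. Merged: [6, 7, 9, 15, 26, 26, 28, 33, 33, 37, 40]

Final merged array: [6, 7, 9, 15, 26, 26, 28, 33, 33, 37, 40]
Total comparisons: 10

The merged array is [6, 7, 9, 15, 26, 26, 28, 33, 33, 37, 40], requiring 10 comparisons. The merge step runs in O(n) time where n is the total number of elements.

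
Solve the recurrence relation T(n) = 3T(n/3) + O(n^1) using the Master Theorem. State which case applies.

Master Theorem for T(n) = 3T(n/3) + O(n^1):

a = 3, b = 3, c = 1
log_b(a) = log_3(3) = 1.0000

Case 2: c = 1 = log_3(3) = 1.0000
T(n) = O(n^1 log n) = O(n log n)

For T(n) = 3T(n/3) + O(n^1): log_3(3) = 1.0000. This is Case 2 of the Master Theorem (c = log_b(a), equal work at all levels), giving O(n log n).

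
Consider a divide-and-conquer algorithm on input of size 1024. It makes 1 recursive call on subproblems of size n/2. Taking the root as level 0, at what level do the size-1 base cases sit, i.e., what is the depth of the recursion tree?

For divide and conquer with division factor 2:

Problem sizes at each level:
Level 0: 1024
Level 1: 512
Level 2: 256
Level 3: 128
Level 4: 64
Level 5: 32
Level 6: 16
Level 7: 8
Level 8: 4
Level 9: 2
Level 10: 1

The root is level 0 and the size-1 base case is level 10 (the tree spans levels 0 through 10, i.e. 11 levels counting the root), so the depth is the number of divisions: log_2(1024) = 10

The recursion tree depth is log_2(1024) = 10. At each level, the problem size is divided by 2, so it takes 10 divisions to reduce to a base case of size 1. The algorithm makes 1 recursive call at each level.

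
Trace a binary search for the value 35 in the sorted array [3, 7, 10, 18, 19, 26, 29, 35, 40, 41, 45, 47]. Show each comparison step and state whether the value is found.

Binary search for 35 in [3, 7, 10, 18, 19, 26, 29, 35, 40, 41, 45, 47]:

lo=0, hi=11, mid=5, arr[mid]=26 -> 26 < 35, search right half
lo=6, hi=11, mid=8, arr[mid]=40 -> 40 > 35, search left half
lo=6, hi=7, mid=6, arr[mid]=29 -> 29 < 35, search right half
lo=7, hi=7, mid=7, arr[mid]=35 -> Found target at index 7!

Binary search finds 35 at index 7 after 4 comparisons. The search repeatedly halves the search space by comparing with the middle element.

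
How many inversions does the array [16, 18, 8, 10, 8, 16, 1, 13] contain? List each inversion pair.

Finding inversions in [16, 18, 8, 10, 8, 16, 1, 13]:

(0, 2): arr[0]=16 > arr[2]=8
(0, 3): arr[0]=16 > arr[3]=10
(0, 4): arr[0]=16 > arr[4]=8
(0, 6): arr[0]=16 > arr[6]=1
(0, 7): arr[0]=16 > arr[7]=13
(1, 2): arr[1]=18 > arr[2]=8
(1, 3): arr[1]=18 > arr[3]=10
(1, 4): arr[1]=18 > arr[4]=8
(1, 5): arr[1]=18 > arr[5]=16
(1, 6): arr[1]=18 > arr[6]=1
(1, 7): arr[1]=18 > arr[7]=13
(2, 6): arr[2]=8 > arr[6]=1
(3, 4): arr[3]=10 > arr[4]=8
(3, 6): arr[3]=10 > arr[6]=1
(4, 6): arr[4]=8 > arr[6]=1
(5, 6): arr[5]=16 > arr[6]=1
(5, 7): arr[5]=16 > arr[7]=13

Total inversions: 17

The array has 17 inversion(s): (0,2), (0,3), (0,4), (0,6), (0,7), (1,2), (1,3), (1,4), (1,5), (1,6), (1,7), (2,6), (3,4), (3,6), (4,6), (5,6), (5,7). Each pair (i,j) satisfies i < j and arr[i] > arr[j].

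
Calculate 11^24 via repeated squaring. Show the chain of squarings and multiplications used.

Computing 11^24 by squaring (build up from 11^1; each line after the first costs one multiplication):

11^1 = 11
11^2 = (11^1)^2 = 11^2 = 121
11^3 = 11 * 11^2 = 11 * 121 = 1331
11^6 = (11^3)^2 = 1331^2 = 1771561
11^12 = (11^6)^2 = 1771561^2 = 3138428376721
11^24 = (11^12)^2 = 3138428376721^2 = 9849732675807611094711841

Result: 9849732675807611094711841
Multiplications needed: 5 (5 lines after 11^1)

11^24 = 9849732675807611094711841. Using exponentiation by squaring, this requires 5 multiplications. The key idea: if the exponent is even, square the half-power; if odd, multiply by the base once.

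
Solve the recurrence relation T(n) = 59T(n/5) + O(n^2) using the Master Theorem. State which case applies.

Master Theorem for T(n) = 59T(n/5) + O(n^2):

a = 59, b = 5, c = 2
log_b(a) = log_5(59) = 2.5335

Case 1: c = 2 < log_5(59) = 2.5335
T(n) = O(n^(log_5 59))

For T(n) = 59T(n/5) + O(n^2): log_5(59) = 2.5335. This is Case 1 of the Master Theorem (c < log_b(a), work dominated by leaves), giving O(n^(log_5 59)).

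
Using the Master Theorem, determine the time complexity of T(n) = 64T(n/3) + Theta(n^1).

Master Theorem for T(n) = 64T(n/3) + O(n^1):

a = 64, b = 3, c = 1
log_b(a) = log_3(64) = 3.7856

Case 1: c = 1 < log_3(64) = 3.7856
T(n) = O(n^(log_3 64))

For T(n) = 64T(n/3) + O(n^1): log_3(64) = 3.7856. This is Case 1 of the Master Theorem (c < log_b(a), work dominated by leaves), giving O(n^(log_3 64)).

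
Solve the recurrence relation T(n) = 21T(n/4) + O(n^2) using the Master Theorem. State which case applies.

Master Theorem for T(n) = 21T(n/4) + O(n^2):

a = 21, b = 4, c = 2
log_b(a) = log_4(21) = 2.1962

Case 1: c = 2 < log_4(21) = 2.1962
T(n) = O(n^(log_4 21))

For T(n) = 21T(n/4) + O(n^2): log_4(21) = 2.1962. This is Case 1 of the Master Theorem (c < log_b(a), work dominated by leaves), giving O(n^(log_4 21)).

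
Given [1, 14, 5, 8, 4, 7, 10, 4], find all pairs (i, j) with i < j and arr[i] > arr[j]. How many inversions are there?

Finding inversions in [1, 14, 5, 8, 4, 7, 10, 4]:

(1, 2): arr[1]=14 > arr[2]=5
(1, 3): arr[1]=14 > arr[3]=8
(1, 4): arr[1]=14 > arr[4]=4
(1, 5): arr[1]=14 > arr[5]=7
(1, 6): arr[1]=14 > arr[6]=10
(1, 7): arr[1]=14 > arr[7]=4
(2, 4): arr[2]=5 > arr[4]=4
(2, 7): arr[2]=5 > arr[7]=4
(3, 4): arr[3]=8 > arr[4]=4
(3, 5): arr[3]=8 > arr[5]=7
(3, 7): arr[3]=8 > arr[7]=4
(5, 7): arr[5]=7 > arr[7]=4
(6, 7): arr[6]=10 > arr[7]=4

Total inversions: 13

The array has 13 inversion(s): (1,2), (1,3), (1,4), (1,5), (1,6), (1,7), (2,4), (2,7), (3,4), (3,5), (3,7), (5,7), (6,7). Each pair (i,j) satisfies i < j and arr[i] > arr[j].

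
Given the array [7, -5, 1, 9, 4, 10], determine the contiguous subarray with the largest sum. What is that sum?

Using Kadane's algorithm on [7, -5, 1, 9, 4, 10]:

Scanning through the array:
Position 1 (value -5): max_ending_here = 2, max_so_far = 7
Position 2 (value 1): max_ending_here = 3, max_so_far = 7
Position 3 (value 9): max_ending_here = 12, max_so_far = 12
Position 4 (value 4): max_ending_here = 16, max_so_far = 16
Position 5 (value 10): max_ending_here = 26, max_so_far = 26

Maximum subarray: [7, -5, 1, 9, 4, 10]
Maximum sum: 26

The maximum subarray is [7, -5, 1, 9, 4, 10] with sum 26. This subarray runs from index 0 to index 5.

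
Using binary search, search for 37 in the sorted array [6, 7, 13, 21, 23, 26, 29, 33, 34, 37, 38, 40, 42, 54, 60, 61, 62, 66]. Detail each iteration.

Binary search for 37 in [6, 7, 13, 21, 23, 26, 29, 33, 34, 37, 38, 40, 42, 54, 60, 61, 62, 66]:

lo=0, hi=17, mid=8, arr[mid]=34 -> 34 < 37, search right half
lo=9, hi=17, mid=13, arr[mid]=54 -> 54 > 37, search left half
lo=9, hi=12, mid=10, arr[mid]=38 -> 38 > 37, search left half
lo=9, hi=9, mid=9, arr[mid]=37 -> Found target at index 9!

Binary search finds 37 at index 9 after 4 comparisons. The search repeatedly halves the search space by comparing with the middle element.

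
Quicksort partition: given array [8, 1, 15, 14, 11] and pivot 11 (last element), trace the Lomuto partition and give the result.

Lomuto partition with pivot = 11:

Initial array: [8, 1, 15, 14, 11]

arr[0]=8 <= 11: swap with position 0, array becomes [8, 1, 15, 14, 11]
arr[1]=1 <= 11: swap with position 1, array becomes [8, 1, 15, 14, 11]
arr[2]=15 > 11: no swap
arr[3]=14 > 11: no swap

Place pivot at position 2: [8, 1, 11, 14, 15]
Pivot position: 2

After partitioning with pivot 11, the array becomes [8, 1, 11, 14, 15]. The pivot is placed at index 2. All elements to the left of the pivot are <= 11, and all elements to the right are > 11.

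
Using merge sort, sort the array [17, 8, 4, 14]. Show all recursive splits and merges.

Merge sort trace:

Split: [17, 8, 4, 14] -> [17, 8] and [4, 14]
  Split: [17, 8] -> [17] and [8]
  Merge: [17] + [8] -> [8, 17]
  Split: [4, 14] -> [4] and [14]
  Merge: [4] + [14] -> [4, 14]
Merge: [8, 17] + [4, 14] -> [4, 8, 14, 17]

Final sorted array: [4, 8, 14, 17]

The merge sort proceeds by recursively splitting the array and merging sorted halves.
After all merges, the sorted array is [4, 8, 14, 17].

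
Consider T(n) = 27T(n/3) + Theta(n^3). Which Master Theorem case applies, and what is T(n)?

Master Theorem for T(n) = 27T(n/3) + O(n^3):

a = 27, b = 3, c = 3
log_b(a) = log_3(27) = 3.0000

Case 2: c = 3 = log_3(27) = 3.0000
T(n) = O(n^3 log n) = O(n^3 log n)

For T(n) = 27T(n/3) + O(n^3): log_3(27) = 3.0000. This is Case 2 of the Master Theorem (c = log_b(a), equal work at all levels), giving O(n^3 log n).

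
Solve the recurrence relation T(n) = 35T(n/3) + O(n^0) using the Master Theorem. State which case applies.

Master Theorem for T(n) = 35T(n/3) + O(n^0):

a = 35, b = 3, c = 0
log_b(a) = log_3(35) = 3.2362

Case 1: c = 0 < log_3(35) = 3.2362
T(n) = O(n^(log_3 35))

For T(n) = 35T(n/3) + O(n^0): log_3(35) = 3.2362. This is Case 1 of the Master Theorem (c < log_b(a), work dominated by leaves), giving O(n^(log_3 35)).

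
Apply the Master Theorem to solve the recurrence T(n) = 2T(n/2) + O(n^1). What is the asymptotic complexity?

Master Theorem for T(n) = 2T(n/2) + O(n^1):

a = 2, b = 2, c = 1
log_b(a) = log_2(2) = 1.0000

Case 2: c = 1 = log_2(2) = 1.0000
T(n) = O(n^1 log n) = O(n log n)

For T(n) = 2T(n/2) + O(n^1): log_2(2) = 1.0000. This is Case 2 of the Master Theorem (c = log_b(a), equal work at all levels), giving O(n log n).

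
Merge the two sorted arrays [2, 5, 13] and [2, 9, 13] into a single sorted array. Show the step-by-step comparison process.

Merging process:

Compare 2 vs 2: take 2 from left. Merged: [2]
Compare 5 vs 2: take 2 from right. Merged: [2, 2]
Compare 5 vs 9: take 5 from left. Merged: [2, 2, 5]
Compare 13 vs 9: take 9 from right. Merged: [2, 2, 5, 9]
Compare 13 vs 13: take 13 from left. Merged: [2, 2, 5, 9, 13]
Append remaining from right: [13]. Merged: [2, 2, 5, 9, 13, 13]

Final merged array: [2, 2, 5, 9, 13, 13]
Total comparisons: 5

The merged array is [2, 2, 5, 9, 13, 13], requiring 5 comparisons. The merge step runs in O(n) time where n is the total number of elements.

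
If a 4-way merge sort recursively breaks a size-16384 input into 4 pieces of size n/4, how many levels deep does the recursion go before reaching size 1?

For divide and conquer with division factor 4:

Problem sizes at each level:
Level 0: 16384
Level 1: 4096
Level 2: 1024
Level 3: 256
Level 4: 64
Level 5: 16
Level 6: 4
Level 7: 1

The root is level 0 and the size-1 base case is level 7 (the tree spans levels 0 through 7, i.e. 8 levels counting the root), so the depth is the number of divisions: log_4(16384) = 7

The recursion tree depth is log_4(16384) = 7. At each level, the problem size is divided by 4, so it takes 7 divisions to reduce to a base case of size 1. The algorithm makes 4 recursive calls at each level.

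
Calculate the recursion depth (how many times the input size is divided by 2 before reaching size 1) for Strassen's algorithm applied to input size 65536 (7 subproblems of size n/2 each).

For divide and conquer with division factor 2:

Problem sizes at each level:
Level 0: 65536
Level 1: 32768
Level 2: 16384
Level 3: 8192
Level 4: 4096
Level 5: 2048
Level 6: 1024
Level 7: 512
Level 8: 256
Level 9: 128
Level 10: 64
Level 11: 32
Level 12: 16
Level 13: 8
Level 14: 4
Level 15: 2
Level 16: 1

The root is level 0 and the size-1 base case is level 16 (the tree spans levels 0 through 16, i.e. 17 levels counting the root), so the depth is the number of divisions: log_2(65536) = 16

The recursion tree depth is log_2(65536) = 16. At each level, the problem size is divided by 2, so it takes 16 divisions to reduce to a base case of size 1. The algorithm makes 7 recursive calls at each level.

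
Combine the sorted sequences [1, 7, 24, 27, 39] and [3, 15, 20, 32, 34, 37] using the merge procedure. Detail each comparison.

Merging process:

Compare 1 vs 3: take 1 from left. Merged: [1]
Compare 7 vs 3: take 3 from right. Merged: [1, 3]
Compare 7 vs 15: take 7 from left. Merged: [1, 3, 7]
Compare 24 vs 15: take 15 from right. Merged: [1, 3, 7, 15]
Compare 24 vs 20: take 20 from right. Merged: [1, 3, 7, 15, 20]
Compare 24 vs 32: take 24 from left. Merged: [1, 3, 7, 15, 20, 24]
Compare 27 vs 32: take 27 from left. Merged: [1, 3, 7, 15, 20, 24, 27]
Compare 39 vs 32: take 32 from right. Merged: [1, 3, 7, 15, 20, 24, 27, 32]
Compare 39 vs 34: take 34 from right. Merged: [1, 3, 7, 15, 20, 24, 27, 32, 34]
Compare 39 vs 37: take 37 from right. Merged: [1, 3, 7, 15, 20, 24, 27, 32, 34, 37]
Append remaining from left: [39]. Merged: [1, 3, 7, 15, 20, 24, 27, 32, 34, 37, 39]

Final merged array: [1, 3, 7, 15, 20, 24, 27, 32, 34, 37, 39]
Total comparisons: 10

The merged array is [1, 3, 7, 15, 20, 24, 27, 32, 34, 37, 39], requiring 10 comparisons. The merge step runs in O(n) time where n is the total number of elements.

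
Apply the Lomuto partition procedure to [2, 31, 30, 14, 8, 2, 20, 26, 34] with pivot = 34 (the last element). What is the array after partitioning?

Lomuto partition with pivot = 34:

Initial array: [2, 31, 30, 14, 8, 2, 20, 26, 34]

arr[0]=2 <= 34: swap with position 0, array becomes [2, 31, 30, 14, 8, 2, 20, 26, 34]
arr[1]=31 <= 34: swap with position 1, array becomes [2, 31, 30, 14, 8, 2, 20, 26, 34]
arr[2]=30 <= 34: swap with position 2, array becomes [2, 31, 30, 14, 8, 2, 20, 26, 34]
arr[3]=14 <= 34: swap with position 3, array becomes [2, 31, 30, 14, 8, 2, 20, 26, 34]
arr[4]=8 <= 34: swap with position 4, array becomes [2, 31, 30, 14, 8, 2, 20, 26, 34]
arr[5]=2 <= 34: swap with position 5, array becomes [2, 31, 30, 14, 8, 2, 20, 26, 34]
arr[6]=20 <= 34: swap with position 6, array becomes [2, 31, 30, 14, 8, 2, 20, 26, 34]
arr[7]=26 <= 34: swap with position 7, array becomes [2, 31, 30, 14, 8, 2, 20, 26, 34]

Place pivot at position 8: [2, 31, 30, 14, 8, 2, 20, 26, 34]
Pivot position: 8

After partitioning with pivot 34, the array becomes [2, 31, 30, 14, 8, 2, 20, 26, 34]. The pivot is placed at index 8. All elements to the left of the pivot are <= 34, and all elements to the right are > 34.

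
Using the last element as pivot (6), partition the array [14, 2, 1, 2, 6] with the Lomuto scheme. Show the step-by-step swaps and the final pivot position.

Lomuto partition with pivot = 6:

Initial array: [14, 2, 1, 2, 6]

arr[0]=14 > 6: no swap
arr[1]=2 <= 6: swap with position 0, array becomes [2, 14, 1, 2, 6]
arr[2]=1 <= 6: swap with position 1, array becomes [2, 1, 14, 2, 6]
arr[3]=2 <= 6: swap with position 2, array becomes [2, 1, 2, 14, 6]

Place pivot at position 3: [2, 1, 2, 6, 14]
Pivot position: 3

After partitioning with pivot 6, the array becomes [2, 1, 2, 6, 14]. The pivot is placed at index 3. All elements to the left of the pivot are <= 6, and all elements to the right are > 6.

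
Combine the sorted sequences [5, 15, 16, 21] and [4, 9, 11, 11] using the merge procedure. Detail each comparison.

Merging process:

Compare 5 vs 4: take 4 from right. Merged: [4]
Compare 5 vs 9: take 5 from left. Merged: [4, 5]
Compare 15 vs 9: take 9 from right. Merged: [4, 5, 9]
Compare 15 vs 11: take 11 from right. Merged: [4, 5, 9, 11]
Compare 15 vs 11: take 11 from right. Merged: [4, 5, 9, 11, 11]
Append remaining from left: [15, 16, 21]. Merged: [4, 5, 9, 11, 11, 15, 16, 21]

Final merged array: [4, 5, 9, 11, 11, 15, 16, 21]
Total comparisons: 5

The merged array is [4, 5, 9, 11, 11, 15, 16, 21], requiring 5 comparisons. The merge step runs in O(n) time where n is the total number of elements.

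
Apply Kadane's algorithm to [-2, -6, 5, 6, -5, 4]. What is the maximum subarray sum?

Using Kadane's algorithm on [-2, -6, 5, 6, -5, 4]:

Scanning through the array:
Position 1 (value -6): max_ending_here = -6, max_so_far = -2
Position 2 (value 5): max_ending_here = 5, max_so_far = 5
Position 3 (value 6): max_ending_here = 11, max_so_far = 11
Position 4 (value -5): max_ending_here = 6, max_so_far = 11
Position 5 (value 4): max_ending_here = 10, max_so_far = 11

Maximum subarray: [5, 6]
Maximum sum: 11

The maximum subarray is [5, 6] with sum 11. This subarray runs from index 2 to index 3.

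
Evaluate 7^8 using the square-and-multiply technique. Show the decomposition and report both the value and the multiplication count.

Computing 7^8 by squaring (build up from 7^1; each line after the first costs one multiplication):

7^1 = 7
7^2 = (7^1)^2 = 7^2 = 49
7^4 = (7^2)^2 = 49^2 = 2401
7^8 = (7^4)^2 = 2401^2 = 5764801

Result: 5764801
Multiplications needed: 3 (3 lines after 7^1)

7^8 = 5764801. Using exponentiation by squaring, this requires 3 multiplications. The key idea: if the exponent is even, square the half-power; if odd, multiply by the base once.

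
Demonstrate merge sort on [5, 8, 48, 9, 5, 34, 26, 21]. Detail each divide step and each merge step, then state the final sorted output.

Merge sort trace:

Split: [5, 8, 48, 9, 5, 34, 26, 21] -> [5, 8, 48, 9] and [5, 34, 26, 21]
  Split: [5, 8, 48, 9] -> [5, 8] and [48, 9]
    Split: [5, 8] -> [5] and [8]
    Merge: [5] + [8] -> [5, 8]
    Split: [48, 9] -> [48] and [9]
    Merge: [48] + [9] -> [9, 48]
  Merge: [5, 8] + [9, 48] -> [5, 8, 9, 48]
  Split: [5, 34, 26, 21] -> [5, 34] and [26, 21]
    Split: [5, 34] -> [5] and [34]
    Merge: [5] + [34] -> [5, 34]
    Split: [26, 21] -> [26] and [21]
    Merge: [26] + [21] -> [21, 26]
  Merge: [5, 34] + [21, 26] -> [5, 21, 26, 34]
Merge: [5, 8, 9, 48] + [5, 21, 26, 34] -> [5, 5, 8, 9, 21, 26, 34, 48]

Final sorted array: [5, 5, 8, 9, 21, 26, 34, 48]

The merge sort proceeds by recursively splitting the array and merging sorted halves.
After all merges, the sorted array is [5, 5, 8, 9, 21, 26, 34, 48].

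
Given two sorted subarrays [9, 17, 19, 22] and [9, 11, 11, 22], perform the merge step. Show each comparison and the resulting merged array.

Merging process:

Compare 9 vs 9: take 9 from left. Merged: [9]
Compare 17 vs 9: take 9 from right. Merged: [9, 9]
Compare 17 vs 11: take 11 from right. Merged: [9, 9, 11]
Compare 17 vs 11: take 11 from right. Merged: [9, 9, 11, 11]
Compare 17 vs 22: take 17 from left. Merged: [9, 9, 11, 11, 17]
Compare 19 vs 22: take 19 from left. Merged: [9, 9, 11, 11, 17, 19]
Compare 22 vs 22: take 22 from left. Merged: [9, 9, 11, 11, 17, 19, 22]
Append remaining from right: [22]. Merged: [9, 9, 11, 11, 17, 19, 22, 22]

Final merged array: [9, 9, 11, 11, 17, 19, 22, 22]
Total comparisons: 7

The merged array is [9, 9, 11, 11, 17, 19, 22, 22], requiring 7 comparisons. The merge step runs in O(n) time where n is the total number of elements.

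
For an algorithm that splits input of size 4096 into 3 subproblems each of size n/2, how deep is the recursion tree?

For divide and conquer with division factor 2:

Problem sizes at each level:
Level 0: 4096
Level 1: 2048
Level 2: 1024
Level 3: 512
Level 4: 256
Level 5: 128
Level 6: 64
Level 7: 32
Level 8: 16
Level 9: 8
Level 10: 4
Level 11: 2
Level 12: 1

The root is level 0 and the size-1 base case is level 12 (the tree spans levels 0 through 12, i.e. 13 levels counting the root), so the depth is the number of divisions: log_2(4096) = 12

The recursion tree depth is log_2(4096) = 12. At each level, the problem size is divided by 2, so it takes 12 divisions to reduce to a base case of size 1. The algorithm makes 3 recursive calls at each level.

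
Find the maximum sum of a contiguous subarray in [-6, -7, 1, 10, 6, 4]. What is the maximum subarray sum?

Using Kadane's algorithm on [-6, -7, 1, 10, 6, 4]:

Scanning through the array:
Position 1 (value -7): max_ending_here = -7, max_so_far = -6
Position 2 (value 1): max_ending_here = 1, max_so_far = 1
Position 3 (value 10): max_ending_here = 11, max_so_far = 11
Position 4 (value 6): max_ending_here = 17, max_so_far = 17
Position 5 (value 4): max_ending_here = 21, max_so_far = 21

Maximum subarray: [1, 10, 6, 4]
Maximum sum: 21

The maximum subarray is [1, 10, 6, 4] with sum 21. This subarray runs from index 2 to index 5.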